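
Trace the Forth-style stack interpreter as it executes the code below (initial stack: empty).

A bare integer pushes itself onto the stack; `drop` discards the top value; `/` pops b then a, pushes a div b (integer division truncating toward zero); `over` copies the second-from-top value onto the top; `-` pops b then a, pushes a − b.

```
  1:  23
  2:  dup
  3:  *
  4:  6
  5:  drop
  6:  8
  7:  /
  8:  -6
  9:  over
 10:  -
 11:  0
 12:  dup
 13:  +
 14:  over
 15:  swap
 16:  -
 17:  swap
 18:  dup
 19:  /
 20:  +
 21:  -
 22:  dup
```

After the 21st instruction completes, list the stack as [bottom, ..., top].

23   -> 23
dup  -> 23 23
*    -> 529
6    -> 529 6
drop -> 529
8    -> 529 8
/    -> 66
-6   -> 66 -6
over -> 66 -6 66
-    -> 66 -72
0    -> 66 -72 0
dup  -> 66 -72 0 0
+    -> 66 -72 0
over -> 66 -72 0 -72
swap -> 66 -72 -72 0
-    -> 66 -72 -72
swap -> 66 -72 -72
dup  -> 66 -72 -72 -72
/    -> 66 -72 1
+    -> 66 -71
-    -> 137

[137]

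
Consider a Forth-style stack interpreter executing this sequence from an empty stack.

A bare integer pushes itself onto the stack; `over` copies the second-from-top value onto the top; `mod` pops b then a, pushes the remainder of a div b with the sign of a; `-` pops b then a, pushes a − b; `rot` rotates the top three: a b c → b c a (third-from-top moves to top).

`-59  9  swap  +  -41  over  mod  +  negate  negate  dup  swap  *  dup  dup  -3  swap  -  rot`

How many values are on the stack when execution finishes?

-59    : [-59]
9      : [-59, 9]
swap   : [9, -59]
+      : [-50]
-41    : [-50, -41]
over   : [-50, -41, -50]
mod    : [-50, -41]
+      : [-91]
negate : [91]
negate : [-91]
dup    : [-91, -91]
swap   : [-91, -91]
*      : [8281]
dup    : [8281, 8281]
dup    : [8281, 8281, 8281]
-3     : [8281, 8281, 8281, -3]
swap   : [8281, 8281, -3, 8281]
-      : [8281, 8281, -8284]
rot    : [8281, -8284, 8281]

3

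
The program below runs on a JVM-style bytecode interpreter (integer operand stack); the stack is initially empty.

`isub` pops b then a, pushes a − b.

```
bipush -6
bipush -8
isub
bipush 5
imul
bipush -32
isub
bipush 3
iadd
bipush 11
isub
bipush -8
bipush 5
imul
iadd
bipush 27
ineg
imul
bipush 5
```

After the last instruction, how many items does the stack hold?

bipush -6  : -6
bipush -8  : -6 -8
isub       : 2
bipush 5   : 2 5
imul       : 10
bipush -32 : 10 -32
isub       : 42
bipush 3   : 42 3
iadd       : 45
bipush 11  : 45 11
isub       : 34
bipush -8  : 34 -8
bipush 5   : 34 -8 5
imul       : 34 -40
iadd       : -6
bipush 27  : -6 27
ineg       : -6 -27
imul       : 162
bipush 5   : 162 5

2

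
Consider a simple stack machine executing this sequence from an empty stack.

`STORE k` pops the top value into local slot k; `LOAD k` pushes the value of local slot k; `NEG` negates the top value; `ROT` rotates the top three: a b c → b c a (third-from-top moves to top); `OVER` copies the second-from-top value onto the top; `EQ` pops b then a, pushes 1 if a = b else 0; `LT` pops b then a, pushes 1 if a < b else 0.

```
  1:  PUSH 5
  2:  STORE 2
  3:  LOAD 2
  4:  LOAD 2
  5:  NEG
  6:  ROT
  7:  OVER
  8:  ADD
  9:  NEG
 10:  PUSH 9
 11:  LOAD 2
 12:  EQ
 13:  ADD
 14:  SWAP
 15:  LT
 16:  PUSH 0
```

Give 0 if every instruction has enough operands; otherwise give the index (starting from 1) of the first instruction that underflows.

6

PUSH 5  : [5]
STORE 2 : []
LOAD 2  : [5]
LOAD 2  : [5, 5]
NEG     : [5, -5]
ROT  — needs 3 operands, stack has 2 → underflow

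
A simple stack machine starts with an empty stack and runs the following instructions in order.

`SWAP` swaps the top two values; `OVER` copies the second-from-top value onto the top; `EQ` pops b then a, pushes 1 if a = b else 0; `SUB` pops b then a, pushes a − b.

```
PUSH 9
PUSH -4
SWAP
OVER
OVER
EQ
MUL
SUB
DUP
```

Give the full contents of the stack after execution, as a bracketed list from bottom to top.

PUSH 9  -> 9
PUSH -4 -> 9 -4
SWAP    -> -4 9
OVER    -> -4 9 -4
OVER    -> -4 9 -4 9
EQ      -> -4 9 0
MUL     -> -4 0
SUB     -> -4
DUP     -> -4 -4

[-4, -4]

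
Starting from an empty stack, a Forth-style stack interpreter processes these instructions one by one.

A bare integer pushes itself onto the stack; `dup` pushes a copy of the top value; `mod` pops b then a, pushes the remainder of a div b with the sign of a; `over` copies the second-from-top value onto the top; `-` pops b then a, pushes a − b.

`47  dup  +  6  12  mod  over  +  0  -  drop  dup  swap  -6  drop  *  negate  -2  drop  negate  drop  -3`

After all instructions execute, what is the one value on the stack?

-3

47     -> 47
dup    -> 47 47
+      -> 94
6      -> 94 6
12     -> 94 6 12
mod    -> 94 6
over   -> 94 6 94
+      -> 94 100
0      -> 94 100 0
-      -> 94 100
drop   -> 94
dup    -> 94 94
swap   -> 94 94
-6     -> 94 94 -6
drop   -> 94 94
*      -> 8836
negate -> -8836
-2     -> -8836 -2
drop   -> -8836
negate -> 8836
drop   -> (empty)
-3     -> -3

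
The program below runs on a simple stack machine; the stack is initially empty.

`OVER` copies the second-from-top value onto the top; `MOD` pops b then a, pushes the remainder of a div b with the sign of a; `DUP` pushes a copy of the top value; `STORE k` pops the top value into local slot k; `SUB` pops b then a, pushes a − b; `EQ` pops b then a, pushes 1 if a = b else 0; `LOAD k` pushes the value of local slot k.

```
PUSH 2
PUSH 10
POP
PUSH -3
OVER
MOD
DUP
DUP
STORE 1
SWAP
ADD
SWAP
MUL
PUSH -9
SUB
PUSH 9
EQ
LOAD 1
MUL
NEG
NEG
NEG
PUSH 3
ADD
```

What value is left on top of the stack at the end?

3

PUSH 2  → 2
PUSH 10 → 2 10
POP     → 2
PUSH -3 → 2 -3
OVER    → 2 -3 2
MOD     → 2 -1
DUP     → 2 -1 -1
DUP     → 2 -1 -1 -1
STORE 1 → 2 -1 -1
SWAP    → 2 -1 -1
ADD     → 2 -2
SWAP    → -2 2
MUL     → -4
PUSH -9 → -4 -9
SUB     → 5
PUSH 9  → 5 9
EQ      → 0
LOAD 1  → 0 -1
MUL     → 0
NEG     → 0
NEG     → 0
NEG     → 0
PUSH 3  → 0 3
ADD     → 3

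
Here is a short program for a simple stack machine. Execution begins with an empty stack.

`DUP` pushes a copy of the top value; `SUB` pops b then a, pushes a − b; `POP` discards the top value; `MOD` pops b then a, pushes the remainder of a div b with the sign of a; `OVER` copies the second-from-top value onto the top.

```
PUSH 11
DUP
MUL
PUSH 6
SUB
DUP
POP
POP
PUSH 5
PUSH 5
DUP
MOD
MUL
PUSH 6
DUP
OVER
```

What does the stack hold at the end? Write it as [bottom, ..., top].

[0, 6, 6, 6]

PUSH 11 -> 11
DUP     -> 11 11
MUL     -> 121
PUSH 6  -> 121 6
SUB     -> 115
DUP     -> 115 115
POP     -> 115
POP     -> (empty)
PUSH 5  -> 5
PUSH 5  -> 5 5
DUP     -> 5 5 5
MOD     -> 5 0
MUL     -> 0
PUSH 6  -> 0 6
DUP     -> 0 6 6
OVER    -> 0 6 6 6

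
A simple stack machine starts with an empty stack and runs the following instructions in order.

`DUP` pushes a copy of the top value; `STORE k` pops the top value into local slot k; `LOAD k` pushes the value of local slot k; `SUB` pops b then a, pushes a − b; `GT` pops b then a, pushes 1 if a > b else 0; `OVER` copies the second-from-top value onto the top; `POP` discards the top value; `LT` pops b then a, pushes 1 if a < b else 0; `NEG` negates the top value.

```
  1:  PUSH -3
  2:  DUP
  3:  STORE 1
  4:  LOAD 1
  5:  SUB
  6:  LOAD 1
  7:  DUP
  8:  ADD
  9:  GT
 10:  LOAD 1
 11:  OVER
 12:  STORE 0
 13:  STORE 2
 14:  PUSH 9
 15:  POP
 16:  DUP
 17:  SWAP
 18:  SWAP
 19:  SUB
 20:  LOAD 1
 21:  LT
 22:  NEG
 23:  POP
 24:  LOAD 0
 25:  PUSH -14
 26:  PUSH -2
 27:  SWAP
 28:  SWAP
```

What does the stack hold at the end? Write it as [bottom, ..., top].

PUSH -3  -> [-3]
DUP      -> [-3, -3]
STORE 1  -> [-3]
LOAD 1   -> [-3, -3]
SUB      -> [0]
LOAD 1   -> [0, -3]
DUP      -> [0, -3, -3]
ADD      -> [0, -6]
GT       -> [1]
LOAD 1   -> [1, -3]
OVER     -> [1, -3, 1]
STORE 0  -> [1, -3]
STORE 2  -> [1]
PUSH 9   -> [1, 9]
POP      -> [1]
DUP      -> [1, 1]
SWAP     -> [1, 1]
SWAP     -> [1, 1]
SUB      -> [0]
LOAD 1   -> [0, -3]
LT       -> [0]
NEG      -> [0]
POP      -> []
LOAD 0   -> [1]
PUSH -14 -> [1, -14]
PUSH -2  -> [1, -14, -2]
SWAP     -> [1, -2, -14]
SWAP     -> [1, -14, -2]

[1, -14, -2]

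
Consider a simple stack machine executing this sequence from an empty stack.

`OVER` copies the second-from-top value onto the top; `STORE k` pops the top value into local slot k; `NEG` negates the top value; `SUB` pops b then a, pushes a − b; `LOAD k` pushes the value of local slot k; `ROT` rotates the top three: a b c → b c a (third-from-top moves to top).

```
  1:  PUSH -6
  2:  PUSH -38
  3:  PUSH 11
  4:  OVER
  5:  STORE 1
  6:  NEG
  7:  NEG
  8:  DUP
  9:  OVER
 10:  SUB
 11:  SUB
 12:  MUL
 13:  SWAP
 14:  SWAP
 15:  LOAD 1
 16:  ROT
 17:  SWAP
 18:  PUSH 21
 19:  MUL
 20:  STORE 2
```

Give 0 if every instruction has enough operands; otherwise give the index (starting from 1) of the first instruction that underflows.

0

PUSH -6  -> [-6]
PUSH -38 -> [-6, -38]
PUSH 11  -> [-6, -38, 11]
OVER     -> [-6, -38, 11, -38]
STORE 1  -> [-6, -38, 11]
NEG      -> [-6, -38, -11]
NEG      -> [-6, -38, 11]
DUP      -> [-6, -38, 11, 11]
OVER     -> [-6, -38, 11, 11, 11]
SUB      -> [-6, -38, 11, 0]
SUB      -> [-6, -38, 11]
MUL      -> [-6, -418]
SWAP     -> [-418, -6]
SWAP     -> [-6, -418]
LOAD 1   -> [-6, -418, -38]
ROT      -> [-418, -38, -6]
SWAP     -> [-418, -6, -38]
PUSH 21  -> [-418, -6, -38, 21]
MUL      -> [-418, -6, -798]
STORE 2  -> [-418, -6]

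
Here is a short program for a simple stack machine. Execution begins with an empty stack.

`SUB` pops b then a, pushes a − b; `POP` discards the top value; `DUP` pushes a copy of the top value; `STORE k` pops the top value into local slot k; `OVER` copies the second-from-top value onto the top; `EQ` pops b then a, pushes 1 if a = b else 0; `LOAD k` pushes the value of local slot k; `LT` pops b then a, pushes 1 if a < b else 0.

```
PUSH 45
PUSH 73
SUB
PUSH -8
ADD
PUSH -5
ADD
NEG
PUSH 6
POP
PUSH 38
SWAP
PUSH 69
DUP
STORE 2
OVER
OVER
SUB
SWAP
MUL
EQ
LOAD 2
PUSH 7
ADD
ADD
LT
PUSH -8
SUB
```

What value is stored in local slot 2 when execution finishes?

69

PUSH 45 → [45]
PUSH 73 → [45, 73]
SUB     → [-28]
PUSH -8 → [-28, -8]
ADD     → [-36]
PUSH -5 → [-36, -5]
ADD     → [-41]
NEG     → [41]
PUSH 6  → [41, 6]
POP     → [41]
PUSH 38 → [41, 38]
SWAP    → [38, 41]
PUSH 69 → [38, 41, 69]
DUP     → [38, 41, 69, 69]
STORE 2 → [38, 41, 69]
OVER    → [38, 41, 69, 41]
OVER    → [38, 41, 69, 41, 69]
SUB     → [38, 41, 69, -28]
SWAP    → [38, 41, -28, 69]
MUL     → [38, 41, -1932]
EQ      → [38, 0]
LOAD 2  → [38, 0, 69]
PUSH 7  → [38, 0, 69, 7]
ADD     → [38, 0, 76]
ADD     → [38, 76]
LT      → [1]
PUSH -8 → [1, -8]
SUB     → [9]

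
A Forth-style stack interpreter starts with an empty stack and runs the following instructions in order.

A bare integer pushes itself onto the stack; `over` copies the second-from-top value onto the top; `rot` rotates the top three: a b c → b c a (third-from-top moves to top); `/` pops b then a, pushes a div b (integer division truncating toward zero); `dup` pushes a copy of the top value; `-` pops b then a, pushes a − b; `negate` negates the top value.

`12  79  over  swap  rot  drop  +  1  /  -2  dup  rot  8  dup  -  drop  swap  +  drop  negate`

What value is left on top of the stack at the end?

12     : [12]
79     : [12, 79]
over   : [12, 79, 12]
swap   : [12, 12, 79]
rot    : [12, 79, 12]
drop   : [12, 79]
+      : [91]
1      : [91, 1]
/      : [91]
-2     : [91, -2]
dup    : [91, -2, -2]
rot    : [-2, -2, 91]
8      : [-2, -2, 91, 8]
dup    : [-2, -2, 91, 8, 8]
-      : [-2, -2, 91, 0]
drop   : [-2, -2, 91]
swap   : [-2, 91, -2]
+      : [-2, 89]
drop   : [-2]
negate : [2]

2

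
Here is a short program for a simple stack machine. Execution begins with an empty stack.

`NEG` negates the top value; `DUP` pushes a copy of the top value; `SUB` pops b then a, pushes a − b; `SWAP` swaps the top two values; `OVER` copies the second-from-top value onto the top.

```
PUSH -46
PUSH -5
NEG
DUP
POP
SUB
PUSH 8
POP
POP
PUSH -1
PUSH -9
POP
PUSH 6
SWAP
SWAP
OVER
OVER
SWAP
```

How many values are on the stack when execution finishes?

PUSH -46 -> [-46]
PUSH -5  -> [-46, -5]
NEG      -> [-46, 5]
DUP      -> [-46, 5, 5]
POP      -> [-46, 5]
SUB      -> [-51]
PUSH 8   -> [-51, 8]
POP      -> [-51]
POP      -> []
PUSH -1  -> [-1]
PUSH -9  -> [-1, -9]
POP      -> [-1]
PUSH 6   -> [-1, 6]
SWAP     -> [6, -1]
SWAP     -> [-1, 6]
OVER     -> [-1, 6, -1]
OVER     -> [-1, 6, -1, 6]
SWAP     -> [-1, 6, 6, -1]

4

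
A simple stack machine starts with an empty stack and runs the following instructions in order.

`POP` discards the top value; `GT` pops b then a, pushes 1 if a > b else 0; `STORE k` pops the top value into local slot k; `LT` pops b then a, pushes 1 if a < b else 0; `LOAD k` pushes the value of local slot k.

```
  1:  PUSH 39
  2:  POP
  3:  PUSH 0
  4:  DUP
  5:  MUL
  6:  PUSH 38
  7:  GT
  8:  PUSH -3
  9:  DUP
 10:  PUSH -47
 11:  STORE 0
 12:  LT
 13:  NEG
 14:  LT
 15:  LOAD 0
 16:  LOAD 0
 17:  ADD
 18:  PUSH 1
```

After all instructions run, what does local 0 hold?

-47

PUSH 39  -> [39]
POP      -> []
PUSH 0   -> [0]
DUP      -> [0, 0]
MUL      -> [0]
PUSH 38  -> [0, 38]
GT       -> [0]
PUSH -3  -> [0, -3]
DUP      -> [0, -3, -3]
PUSH -47 -> [0, -3, -3, -47]
STORE 0  -> [0, -3, -3]
LT       -> [0, 0]
NEG      -> [0, 0]
LT       -> [0]
LOAD 0   -> [0, -47]
LOAD 0   -> [0, -47, -47]
ADD      -> [0, -94]
PUSH 1   -> [0, -94, 1]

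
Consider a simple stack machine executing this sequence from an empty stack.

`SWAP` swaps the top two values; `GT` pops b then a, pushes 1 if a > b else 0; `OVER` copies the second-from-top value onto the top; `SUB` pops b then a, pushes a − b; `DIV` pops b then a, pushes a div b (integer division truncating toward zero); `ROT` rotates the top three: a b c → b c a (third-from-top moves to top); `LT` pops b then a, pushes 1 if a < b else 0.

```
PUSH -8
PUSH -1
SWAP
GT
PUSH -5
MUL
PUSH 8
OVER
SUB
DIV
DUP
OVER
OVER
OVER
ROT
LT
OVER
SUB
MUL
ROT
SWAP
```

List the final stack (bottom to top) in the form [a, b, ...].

[0, 0, 0]

PUSH -8  -8
PUSH -1  -8 -1
SWAP     -1 -8
GT       1
PUSH -5  1 -5
MUL      -5
PUSH 8   -5 8
OVER     -5 8 -5
SUB      -5 13
DIV      0
DUP      0 0
OVER     0 0 0
OVER     0 0 0 0
OVER     0 0 0 0 0
ROT      0 0 0 0 0
LT       0 0 0 0
OVER     0 0 0 0 0
SUB      0 0 0 0
MUL      0 0 0
ROT      0 0 0
SWAP     0 0 0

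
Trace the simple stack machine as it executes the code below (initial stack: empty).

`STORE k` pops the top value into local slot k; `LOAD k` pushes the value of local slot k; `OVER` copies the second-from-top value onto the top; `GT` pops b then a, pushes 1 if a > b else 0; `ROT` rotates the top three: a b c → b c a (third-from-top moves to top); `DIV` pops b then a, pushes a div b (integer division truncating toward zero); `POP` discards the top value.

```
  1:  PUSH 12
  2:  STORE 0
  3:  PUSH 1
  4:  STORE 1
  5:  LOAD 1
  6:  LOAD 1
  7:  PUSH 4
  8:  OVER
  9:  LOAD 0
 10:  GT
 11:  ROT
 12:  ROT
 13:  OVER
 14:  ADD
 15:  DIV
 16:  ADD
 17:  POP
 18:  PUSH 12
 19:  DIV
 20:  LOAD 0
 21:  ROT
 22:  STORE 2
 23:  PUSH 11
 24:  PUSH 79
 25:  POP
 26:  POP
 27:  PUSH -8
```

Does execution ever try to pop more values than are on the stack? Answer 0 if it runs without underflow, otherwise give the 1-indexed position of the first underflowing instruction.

PUSH 12 : [12]
STORE 0 : []
PUSH 1  : [1]
STORE 1 : []
LOAD 1  : [1]
LOAD 1  : [1, 1]
PUSH 4  : [1, 1, 4]
OVER    : [1, 1, 4, 1]
LOAD 0  : [1, 1, 4, 1, 12]
GT      : [1, 1, 4, 0]
ROT     : [1, 4, 0, 1]
ROT     : [1, 0, 1, 4]
OVER    : [1, 0, 1, 4, 1]
ADD     : [1, 0, 1, 5]
DIV     : [1, 0, 0]
ADD     : [1, 0]
POP     : [1]
PUSH 12 : [1, 12]
DIV     : [0]
LOAD 0  : [0, 12]
ROT  — needs 3 operands, stack has 2 → underflow

21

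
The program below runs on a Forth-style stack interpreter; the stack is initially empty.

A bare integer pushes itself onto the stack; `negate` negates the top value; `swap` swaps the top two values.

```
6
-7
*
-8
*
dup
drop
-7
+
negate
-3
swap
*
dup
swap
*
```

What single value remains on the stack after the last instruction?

974169

6      : 6
-7     : 6 -7
*      : -42
-8     : -42 -8
*      : 336
dup    : 336 336
drop   : 336
-7     : 336 -7
+      : 329
negate : -329
-3     : -329 -3
swap   : -3 -329
*      : 987
dup    : 987 987
swap   : 987 987
*      : 974169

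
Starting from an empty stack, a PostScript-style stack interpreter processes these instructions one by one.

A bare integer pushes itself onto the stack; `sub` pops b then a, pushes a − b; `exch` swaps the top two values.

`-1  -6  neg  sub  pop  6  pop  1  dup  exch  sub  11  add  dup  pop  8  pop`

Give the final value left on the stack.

-1   -> [-1]
-6   -> [-1, -6]
neg  -> [-1, 6]
sub  -> [-7]
pop  -> []
6    -> [6]
pop  -> []
1    -> [1]
dup  -> [1, 1]
exch -> [1, 1]
sub  -> [0]
11   -> [0, 11]
add  -> [11]
dup  -> [11, 11]
pop  -> [11]
8    -> [11, 8]
pop  -> [11]

11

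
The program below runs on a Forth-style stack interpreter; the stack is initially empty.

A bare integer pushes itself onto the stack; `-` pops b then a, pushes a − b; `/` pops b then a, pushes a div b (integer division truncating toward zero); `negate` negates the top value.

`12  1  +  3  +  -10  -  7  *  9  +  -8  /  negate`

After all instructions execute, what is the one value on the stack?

23

12     → 12
1      → 12 1
+      → 13
3      → 13 3
+      → 16
-10    → 16 -10
-      → 26
7      → 26 7
*      → 182
9      → 182 9
+      → 191
-8     → 191 -8
/      → -23
negate → 23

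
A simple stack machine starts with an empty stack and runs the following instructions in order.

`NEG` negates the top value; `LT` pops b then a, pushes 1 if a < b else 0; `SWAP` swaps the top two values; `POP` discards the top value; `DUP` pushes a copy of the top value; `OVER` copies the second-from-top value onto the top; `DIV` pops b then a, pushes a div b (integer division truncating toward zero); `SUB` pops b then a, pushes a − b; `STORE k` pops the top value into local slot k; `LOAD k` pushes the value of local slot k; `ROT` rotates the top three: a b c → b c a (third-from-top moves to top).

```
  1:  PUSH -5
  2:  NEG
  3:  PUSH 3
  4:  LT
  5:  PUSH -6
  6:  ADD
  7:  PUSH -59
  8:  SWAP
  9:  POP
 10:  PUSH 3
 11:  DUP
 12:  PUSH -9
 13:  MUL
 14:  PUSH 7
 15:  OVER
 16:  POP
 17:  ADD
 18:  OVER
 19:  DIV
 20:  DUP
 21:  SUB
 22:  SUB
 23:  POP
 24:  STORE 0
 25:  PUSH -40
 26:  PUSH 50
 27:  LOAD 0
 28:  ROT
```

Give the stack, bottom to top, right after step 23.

PUSH -5  → -5
NEG      → 5
PUSH 3   → 5 3
LT       → 0
PUSH -6  → 0 -6
ADD      → -6
PUSH -59 → -6 -59
SWAP     → -59 -6
POP      → -59
PUSH 3   → -59 3
DUP      → -59 3 3
PUSH -9  → -59 3 3 -9
MUL      → -59 3 -27
PUSH 7   → -59 3 -27 7
OVER     → -59 3 -27 7 -27
POP      → -59 3 -27 7
ADD      → -59 3 -20
OVER     → -59 3 -20 3
DIV      → -59 3 -6
DUP      → -59 3 -6 -6
SUB      → -59 3 0
SUB      → -59 3
POP      → -59

[-59]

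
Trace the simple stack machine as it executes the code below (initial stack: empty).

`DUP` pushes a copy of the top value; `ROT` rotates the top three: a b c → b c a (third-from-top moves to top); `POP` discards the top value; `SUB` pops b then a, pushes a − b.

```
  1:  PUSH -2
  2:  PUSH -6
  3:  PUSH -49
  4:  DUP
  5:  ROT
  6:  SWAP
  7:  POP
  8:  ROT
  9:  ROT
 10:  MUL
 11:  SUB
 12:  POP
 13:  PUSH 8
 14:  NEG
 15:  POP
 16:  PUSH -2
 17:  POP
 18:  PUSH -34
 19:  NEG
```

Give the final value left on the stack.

34

PUSH -2  → -2
PUSH -6  → -2 -6
PUSH -49 → -2 -6 -49
DUP      → -2 -6 -49 -49
ROT      → -2 -49 -49 -6
SWAP     → -2 -49 -6 -49
POP      → -2 -49 -6
ROT      → -49 -6 -2
ROT      → -6 -2 -49
MUL      → -6 98
SUB      → -104
POP      → (empty)
PUSH 8   → 8
NEG      → -8
POP      → (empty)
PUSH -2  → -2
POP      → (empty)
PUSH -34 → -34
NEG      → 34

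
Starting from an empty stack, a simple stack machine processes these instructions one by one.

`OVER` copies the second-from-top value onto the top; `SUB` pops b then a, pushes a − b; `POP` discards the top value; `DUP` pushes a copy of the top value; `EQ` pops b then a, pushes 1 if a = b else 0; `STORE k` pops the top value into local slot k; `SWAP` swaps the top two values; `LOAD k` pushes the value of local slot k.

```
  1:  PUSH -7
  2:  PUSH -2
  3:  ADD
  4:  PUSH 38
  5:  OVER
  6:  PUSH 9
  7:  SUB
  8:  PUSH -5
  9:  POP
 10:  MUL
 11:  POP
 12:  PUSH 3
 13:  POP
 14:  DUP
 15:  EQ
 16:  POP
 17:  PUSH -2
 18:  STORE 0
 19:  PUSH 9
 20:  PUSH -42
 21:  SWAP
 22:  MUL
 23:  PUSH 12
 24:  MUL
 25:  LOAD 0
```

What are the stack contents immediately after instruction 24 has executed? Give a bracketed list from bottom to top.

PUSH -7   -7
PUSH -2   -7 -2
ADD       -9
PUSH 38   -9 38
OVER      -9 38 -9
PUSH 9    -9 38 -9 9
SUB       -9 38 -18
PUSH -5   -9 38 -18 -5
POP       -9 38 -18
MUL       -9 -684
POP       -9
PUSH 3    -9 3
POP       -9
DUP       -9 -9
EQ        1
POP       (empty)
PUSH -2   -2
STORE 0   (empty)
PUSH 9    9
PUSH -42  9 -42
SWAP      -42 9
MUL       -378
PUSH 12   -378 12
MUL       -4536

[-4536]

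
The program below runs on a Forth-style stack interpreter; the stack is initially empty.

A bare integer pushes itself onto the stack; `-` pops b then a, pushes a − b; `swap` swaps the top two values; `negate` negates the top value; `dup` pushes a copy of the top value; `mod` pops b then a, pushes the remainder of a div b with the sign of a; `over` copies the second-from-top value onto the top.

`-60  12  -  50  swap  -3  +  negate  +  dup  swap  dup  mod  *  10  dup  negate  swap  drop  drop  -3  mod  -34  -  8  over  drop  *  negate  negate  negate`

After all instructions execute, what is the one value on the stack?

-60    -> [-60]
12     -> [-60, 12]
-      -> [-72]
50     -> [-72, 50]
swap   -> [50, -72]
-3     -> [50, -72, -3]
+      -> [50, -75]
negate -> [50, 75]
+      -> [125]
dup    -> [125, 125]
swap   -> [125, 125]
dup    -> [125, 125, 125]
mod    -> [125, 0]
*      -> [0]
10     -> [0, 10]
dup    -> [0, 10, 10]
negate -> [0, 10, -10]
swap   -> [0, -10, 10]
drop   -> [0, -10]
drop   -> [0]
-3     -> [0, -3]
mod    -> [0]
-34    -> [0, -34]
-      -> [34]
8      -> [34, 8]
over   -> [34, 8, 34]
drop   -> [34, 8]
*      -> [272]
negate -> [-272]
negate -> [272]
negate -> [-272]

-272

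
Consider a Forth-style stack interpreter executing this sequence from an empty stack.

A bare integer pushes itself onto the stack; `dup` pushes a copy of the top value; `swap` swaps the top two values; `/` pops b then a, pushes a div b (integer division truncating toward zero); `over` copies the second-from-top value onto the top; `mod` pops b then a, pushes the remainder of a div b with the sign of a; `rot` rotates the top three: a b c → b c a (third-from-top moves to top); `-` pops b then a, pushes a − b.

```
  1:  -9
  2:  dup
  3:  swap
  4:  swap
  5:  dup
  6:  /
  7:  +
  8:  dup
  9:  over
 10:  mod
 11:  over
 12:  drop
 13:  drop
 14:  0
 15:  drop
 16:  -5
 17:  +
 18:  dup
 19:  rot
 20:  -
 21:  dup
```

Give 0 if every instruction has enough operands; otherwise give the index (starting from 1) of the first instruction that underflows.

-9   : -9
dup  : -9 -9
swap : -9 -9
swap : -9 -9
dup  : -9 -9 -9
/    : -9 1
+    : -8
dup  : -8 -8
over : -8 -8 -8
mod  : -8 0
over : -8 0 -8
drop : -8 0
drop : -8
0    : -8 0
drop : -8
-5   : -8 -5
+    : -13
dup  : -13 -13
rot  — needs 3 operands, stack has 2 → underflow

19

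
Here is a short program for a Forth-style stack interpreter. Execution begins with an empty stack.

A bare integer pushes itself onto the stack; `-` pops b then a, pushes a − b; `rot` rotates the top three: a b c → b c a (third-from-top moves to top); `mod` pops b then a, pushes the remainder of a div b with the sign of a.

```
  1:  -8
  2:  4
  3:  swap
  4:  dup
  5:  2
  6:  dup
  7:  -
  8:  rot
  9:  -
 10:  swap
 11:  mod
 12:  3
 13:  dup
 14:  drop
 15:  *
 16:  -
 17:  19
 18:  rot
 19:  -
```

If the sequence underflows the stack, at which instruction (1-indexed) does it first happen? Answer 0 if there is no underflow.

-8   : [-8]
4    : [-8, 4]
swap : [4, -8]
dup  : [4, -8, -8]
2    : [4, -8, -8, 2]
dup  : [4, -8, -8, 2, 2]
-    : [4, -8, -8, 0]
rot  : [4, -8, 0, -8]
-    : [4, -8, 8]
swap : [4, 8, -8]
mod  : [4, 0]
3    : [4, 0, 3]
dup  : [4, 0, 3, 3]
drop : [4, 0, 3]
*    : [4, 0]
-    : [4]
19   : [4, 19]
rot  — needs 3 operands, stack has 2 → underflow

18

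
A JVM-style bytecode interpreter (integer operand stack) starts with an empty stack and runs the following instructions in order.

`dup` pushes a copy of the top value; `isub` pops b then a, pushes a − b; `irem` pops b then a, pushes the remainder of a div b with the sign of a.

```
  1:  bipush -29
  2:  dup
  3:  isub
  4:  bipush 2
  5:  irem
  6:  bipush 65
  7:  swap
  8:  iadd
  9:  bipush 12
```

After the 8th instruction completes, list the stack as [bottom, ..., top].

[65]

bipush -29 -> [-29]
dup        -> [-29, -29]
isub       -> [0]
bipush 2   -> [0, 2]
irem       -> [0]
bipush 65  -> [0, 65]
swap       -> [65, 0]
iadd       -> [65]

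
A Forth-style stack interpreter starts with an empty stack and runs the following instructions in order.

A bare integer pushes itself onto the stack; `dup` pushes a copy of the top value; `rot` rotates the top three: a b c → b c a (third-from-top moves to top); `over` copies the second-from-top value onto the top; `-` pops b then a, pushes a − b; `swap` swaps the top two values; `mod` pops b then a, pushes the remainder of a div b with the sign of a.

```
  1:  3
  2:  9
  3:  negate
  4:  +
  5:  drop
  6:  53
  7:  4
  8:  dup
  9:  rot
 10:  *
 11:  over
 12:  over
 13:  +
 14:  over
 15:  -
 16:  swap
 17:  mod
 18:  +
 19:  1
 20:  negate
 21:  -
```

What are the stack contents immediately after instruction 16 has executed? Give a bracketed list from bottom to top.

[4, 4, 212]

3      → [3]
9      → [3, 9]
negate → [3, -9]
+      → [-6]
drop   → []
53     → [53]
4      → [53, 4]
dup    → [53, 4, 4]
rot    → [4, 4, 53]
*      → [4, 212]
over   → [4, 212, 4]
over   → [4, 212, 4, 212]
+      → [4, 212, 216]
over   → [4, 212, 216, 212]
-      → [4, 212, 4]
swap   → [4, 4, 212]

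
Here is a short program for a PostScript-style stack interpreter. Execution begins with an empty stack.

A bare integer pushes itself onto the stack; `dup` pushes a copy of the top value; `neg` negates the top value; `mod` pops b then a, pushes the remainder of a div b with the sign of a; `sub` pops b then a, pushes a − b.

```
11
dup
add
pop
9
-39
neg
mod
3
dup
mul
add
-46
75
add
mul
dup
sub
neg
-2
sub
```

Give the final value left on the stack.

2

11   [11]
dup  [11, 11]
add  [22]
pop  []
9    [9]
-39  [9, -39]
neg  [9, 39]
mod  [9]
3    [9, 3]
dup  [9, 3, 3]
mul  [9, 9]
add  [18]
-46  [18, -46]
75   [18, -46, 75]
add  [18, 29]
mul  [522]
dup  [522, 522]
sub  [0]
neg  [0]
-2   [0, -2]
sub  [2]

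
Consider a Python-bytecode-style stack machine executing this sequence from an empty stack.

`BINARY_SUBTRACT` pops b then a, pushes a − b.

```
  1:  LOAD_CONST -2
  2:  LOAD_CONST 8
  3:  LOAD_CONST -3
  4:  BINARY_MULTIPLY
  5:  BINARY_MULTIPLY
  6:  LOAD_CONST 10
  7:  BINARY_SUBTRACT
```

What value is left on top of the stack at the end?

LOAD_CONST -2   : -2
LOAD_CONST 8    : -2 8
LOAD_CONST -3   : -2 8 -3
BINARY_MULTIPLY : -2 -24
BINARY_MULTIPLY : 48
LOAD_CONST 10   : 48 10
BINARY_SUBTRACT : 38

38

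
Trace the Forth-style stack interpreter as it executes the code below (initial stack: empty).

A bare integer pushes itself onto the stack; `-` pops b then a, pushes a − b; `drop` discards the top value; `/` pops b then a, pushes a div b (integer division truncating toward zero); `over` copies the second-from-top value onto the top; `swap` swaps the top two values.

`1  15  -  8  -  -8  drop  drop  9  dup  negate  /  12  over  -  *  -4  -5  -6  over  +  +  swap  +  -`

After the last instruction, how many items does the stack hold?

1       [1]
15      [1, 15]
-       [-14]
8       [-14, 8]
-       [-22]
-8      [-22, -8]
drop    [-22]
drop    []
9       [9]
dup     [9, 9]
negate  [9, -9]
/       [-1]
12      [-1, 12]
over    [-1, 12, -1]
-       [-1, 13]
*       [-13]
-4      [-13, -4]
-5      [-13, -4, -5]
-6      [-13, -4, -5, -6]
over    [-13, -4, -5, -6, -5]
+       [-13, -4, -5, -11]
+       [-13, -4, -16]
swap    [-13, -16, -4]
+       [-13, -20]
-       [7]

1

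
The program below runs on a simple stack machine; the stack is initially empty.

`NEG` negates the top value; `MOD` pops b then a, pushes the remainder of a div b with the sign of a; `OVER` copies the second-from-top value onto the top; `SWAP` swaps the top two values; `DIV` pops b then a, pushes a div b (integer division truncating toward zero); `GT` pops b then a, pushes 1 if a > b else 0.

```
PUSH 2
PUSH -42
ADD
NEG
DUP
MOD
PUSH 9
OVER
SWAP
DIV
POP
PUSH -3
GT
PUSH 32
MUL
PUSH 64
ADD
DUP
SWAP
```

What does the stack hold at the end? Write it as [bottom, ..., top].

PUSH 2   → 2
PUSH -42 → 2 -42
ADD      → -40
NEG      → 40
DUP      → 40 40
MOD      → 0
PUSH 9   → 0 9
OVER     → 0 9 0
SWAP     → 0 0 9
DIV      → 0 0
POP      → 0
PUSH -3  → 0 -3
GT       → 1
PUSH 32  → 1 32
MUL      → 32
PUSH 64  → 32 64
ADD      → 96
DUP      → 96 96
SWAP     → 96 96

[96, 96]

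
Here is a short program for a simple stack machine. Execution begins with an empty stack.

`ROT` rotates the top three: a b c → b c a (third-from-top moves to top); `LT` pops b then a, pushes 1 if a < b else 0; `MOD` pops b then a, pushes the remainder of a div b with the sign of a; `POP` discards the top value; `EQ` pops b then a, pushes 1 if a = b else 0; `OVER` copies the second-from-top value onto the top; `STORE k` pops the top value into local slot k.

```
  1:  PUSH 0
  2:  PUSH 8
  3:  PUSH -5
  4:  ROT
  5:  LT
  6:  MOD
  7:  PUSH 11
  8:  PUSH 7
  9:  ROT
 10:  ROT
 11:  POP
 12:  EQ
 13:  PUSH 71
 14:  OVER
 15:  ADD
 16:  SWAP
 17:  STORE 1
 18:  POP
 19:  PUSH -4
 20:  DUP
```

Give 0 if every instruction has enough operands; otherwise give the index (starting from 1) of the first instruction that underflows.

PUSH 0   0
PUSH 8   0 8
PUSH -5  0 8 -5
ROT      8 -5 0
LT       8 1
MOD      0
PUSH 11  0 11
PUSH 7   0 11 7
ROT      11 7 0
ROT      7 0 11
POP      7 0
EQ       0
PUSH 71  0 71
OVER     0 71 0
ADD      0 71
SWAP     71 0
STORE 1  71
POP      (empty)
PUSH -4  -4
DUP      -4 -4

0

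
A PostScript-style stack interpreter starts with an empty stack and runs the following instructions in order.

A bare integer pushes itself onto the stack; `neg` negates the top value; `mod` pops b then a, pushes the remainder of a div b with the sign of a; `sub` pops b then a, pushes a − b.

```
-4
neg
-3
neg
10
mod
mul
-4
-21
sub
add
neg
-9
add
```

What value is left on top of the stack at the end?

-4  : -4
neg : 4
-3  : 4 -3
neg : 4 3
10  : 4 3 10
mod : 4 3
mul : 12
-4  : 12 -4
-21 : 12 -4 -21
sub : 12 17
add : 29
neg : -29
-9  : -29 -9
add : -38

-38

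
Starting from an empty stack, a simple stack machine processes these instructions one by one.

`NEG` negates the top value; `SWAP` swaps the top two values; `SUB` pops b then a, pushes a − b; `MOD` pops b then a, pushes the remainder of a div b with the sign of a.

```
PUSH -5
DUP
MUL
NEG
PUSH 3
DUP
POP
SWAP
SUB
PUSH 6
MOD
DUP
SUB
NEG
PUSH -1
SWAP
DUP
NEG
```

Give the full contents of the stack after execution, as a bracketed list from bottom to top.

[-1, 0, 0]

PUSH -5 -> -5
DUP     -> -5 -5
MUL     -> 25
NEG     -> -25
PUSH 3  -> -25 3
DUP     -> -25 3 3
POP     -> -25 3
SWAP    -> 3 -25
SUB     -> 28
PUSH 6  -> 28 6
MOD     -> 4
DUP     -> 4 4
SUB     -> 0
NEG     -> 0
PUSH -1 -> 0 -1
SWAP    -> -1 0
DUP     -> -1 0 0
NEG     -> -1 0 0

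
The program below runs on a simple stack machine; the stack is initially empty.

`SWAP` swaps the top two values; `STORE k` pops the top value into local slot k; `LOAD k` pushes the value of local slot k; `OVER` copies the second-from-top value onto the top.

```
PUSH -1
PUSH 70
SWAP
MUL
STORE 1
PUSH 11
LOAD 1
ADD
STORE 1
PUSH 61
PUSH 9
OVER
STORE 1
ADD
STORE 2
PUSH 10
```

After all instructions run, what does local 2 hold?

PUSH -1  -1
PUSH 70  -1 70
SWAP     70 -1
MUL      -70
STORE 1  (empty)
PUSH 11  11
LOAD 1   11 -70
ADD      -59
STORE 1  (empty)
PUSH 61  61
PUSH 9   61 9
OVER     61 9 61
STORE 1  61 9
ADD      70
STORE 2  (empty)
PUSH 10  10

70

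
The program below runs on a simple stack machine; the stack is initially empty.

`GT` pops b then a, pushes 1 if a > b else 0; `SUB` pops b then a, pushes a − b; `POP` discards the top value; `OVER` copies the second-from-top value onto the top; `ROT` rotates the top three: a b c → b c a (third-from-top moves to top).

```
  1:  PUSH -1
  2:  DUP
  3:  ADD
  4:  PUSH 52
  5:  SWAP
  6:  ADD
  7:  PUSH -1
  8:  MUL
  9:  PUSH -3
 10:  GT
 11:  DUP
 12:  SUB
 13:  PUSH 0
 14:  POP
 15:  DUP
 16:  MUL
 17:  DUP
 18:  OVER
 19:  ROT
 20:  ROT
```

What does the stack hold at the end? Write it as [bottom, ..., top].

PUSH -1 : [-1]
DUP     : [-1, -1]
ADD     : [-2]
PUSH 52 : [-2, 52]
SWAP    : [52, -2]
ADD     : [50]
PUSH -1 : [50, -1]
MUL     : [-50]
PUSH -3 : [-50, -3]
GT      : [0]
DUP     : [0, 0]
SUB     : [0]
PUSH 0  : [0, 0]
POP     : [0]
DUP     : [0, 0]
MUL     : [0]
DUP     : [0, 0]
OVER    : [0, 0, 0]
ROT     : [0, 0, 0]
ROT     : [0, 0, 0]

[0, 0, 0]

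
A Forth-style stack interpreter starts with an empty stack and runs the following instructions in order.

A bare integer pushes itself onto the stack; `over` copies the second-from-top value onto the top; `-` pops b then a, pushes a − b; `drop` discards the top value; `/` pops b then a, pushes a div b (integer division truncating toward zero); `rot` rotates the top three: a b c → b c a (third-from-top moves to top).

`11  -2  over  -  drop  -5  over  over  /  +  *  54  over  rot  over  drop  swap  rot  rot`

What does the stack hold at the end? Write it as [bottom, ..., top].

[-77, 54, -77]

11   → 11
-2   → 11 -2
over → 11 -2 11
-    → 11 -13
drop → 11
-5   → 11 -5
over → 11 -5 11
over → 11 -5 11 -5
/    → 11 -5 -2
+    → 11 -7
*    → -77
54   → -77 54
over → -77 54 -77
rot  → 54 -77 -77
over → 54 -77 -77 -77
drop → 54 -77 -77
swap → 54 -77 -77
rot  → -77 -77 54
rot  → -77 54 -77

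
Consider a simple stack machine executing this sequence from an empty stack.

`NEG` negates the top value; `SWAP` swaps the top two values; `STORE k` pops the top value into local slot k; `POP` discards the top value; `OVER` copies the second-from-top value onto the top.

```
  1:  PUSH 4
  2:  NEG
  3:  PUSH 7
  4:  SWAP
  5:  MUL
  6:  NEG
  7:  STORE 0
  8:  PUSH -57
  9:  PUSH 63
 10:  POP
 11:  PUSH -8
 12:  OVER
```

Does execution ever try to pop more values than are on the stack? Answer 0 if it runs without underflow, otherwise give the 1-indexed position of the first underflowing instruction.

PUSH 4   -> [4]
NEG      -> [-4]
PUSH 7   -> [-4, 7]
SWAP     -> [7, -4]
MUL      -> [-28]
NEG      -> [28]
STORE 0  -> []
PUSH -57 -> [-57]
PUSH 63  -> [-57, 63]
POP      -> [-57]
PUSH -8  -> [-57, -8]
OVER     -> [-57, -8, -57]

0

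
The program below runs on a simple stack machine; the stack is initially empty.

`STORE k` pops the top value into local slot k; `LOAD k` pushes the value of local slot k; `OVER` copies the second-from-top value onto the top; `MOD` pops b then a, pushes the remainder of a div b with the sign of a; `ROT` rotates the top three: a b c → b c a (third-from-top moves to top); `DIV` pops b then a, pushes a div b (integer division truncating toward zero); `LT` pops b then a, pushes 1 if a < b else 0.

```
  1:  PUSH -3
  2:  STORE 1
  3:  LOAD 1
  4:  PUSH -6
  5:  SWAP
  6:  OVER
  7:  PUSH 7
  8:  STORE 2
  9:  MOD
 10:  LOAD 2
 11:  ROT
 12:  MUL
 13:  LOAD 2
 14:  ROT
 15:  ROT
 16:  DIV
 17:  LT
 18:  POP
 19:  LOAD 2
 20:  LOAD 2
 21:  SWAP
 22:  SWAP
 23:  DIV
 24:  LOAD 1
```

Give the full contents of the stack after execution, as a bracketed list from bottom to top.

[1, -3]

PUSH -3 → [-3]
STORE 1 → []
LOAD 1  → [-3]
PUSH -6 → [-3, -6]
SWAP    → [-6, -3]
OVER    → [-6, -3, -6]
PUSH 7  → [-6, -3, -6, 7]
STORE 2 → [-6, -3, -6]
MOD     → [-6, -3]
LOAD 2  → [-6, -3, 7]
ROT     → [-3, 7, -6]
MUL     → [-3, -42]
LOAD 2  → [-3, -42, 7]
ROT     → [-42, 7, -3]
ROT     → [7, -3, -42]
DIV     → [7, 0]
LT      → [0]
POP     → []
LOAD 2  → [7]
LOAD 2  → [7, 7]
SWAP    → [7, 7]
SWAP    → [7, 7]
DIV     → [1]
LOAD 1  → [1, -3]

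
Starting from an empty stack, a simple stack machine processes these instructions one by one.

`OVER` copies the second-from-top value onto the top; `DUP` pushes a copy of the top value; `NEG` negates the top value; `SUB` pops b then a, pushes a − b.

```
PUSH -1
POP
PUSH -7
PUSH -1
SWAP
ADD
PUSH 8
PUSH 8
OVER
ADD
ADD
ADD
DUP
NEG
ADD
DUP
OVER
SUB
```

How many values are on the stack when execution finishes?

2

PUSH -1  [-1]
POP      []
PUSH -7  [-7]
PUSH -1  [-7, -1]
SWAP     [-1, -7]
ADD      [-8]
PUSH 8   [-8, 8]
PUSH 8   [-8, 8, 8]
OVER     [-8, 8, 8, 8]
ADD      [-8, 8, 16]
ADD      [-8, 24]
ADD      [16]
DUP      [16, 16]
NEG      [16, -16]
ADD      [0]
DUP      [0, 0]
OVER     [0, 0, 0]
SUB      [0, 0]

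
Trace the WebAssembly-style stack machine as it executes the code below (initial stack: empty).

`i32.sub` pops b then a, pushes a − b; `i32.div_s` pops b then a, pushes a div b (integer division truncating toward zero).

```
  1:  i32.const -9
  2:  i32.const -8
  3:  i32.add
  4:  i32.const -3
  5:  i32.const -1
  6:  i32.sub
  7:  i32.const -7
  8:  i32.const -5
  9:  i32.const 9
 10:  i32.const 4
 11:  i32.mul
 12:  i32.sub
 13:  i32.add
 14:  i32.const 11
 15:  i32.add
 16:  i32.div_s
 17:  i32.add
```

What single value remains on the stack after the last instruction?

-17

i32.const -9 : [-9]
i32.const -8 : [-9, -8]
i32.add      : [-17]
i32.const -3 : [-17, -3]
i32.const -1 : [-17, -3, -1]
i32.sub      : [-17, -2]
i32.const -7 : [-17, -2, -7]
i32.const -5 : [-17, -2, -7, -5]
i32.const 9  : [-17, -2, -7, -5, 9]
i32.const 4  : [-17, -2, -7, -5, 9, 4]
i32.mul      : [-17, -2, -7, -5, 36]
i32.sub      : [-17, -2, -7, -41]
i32.add      : [-17, -2, -48]
i32.const 11 : [-17, -2, -48, 11]
i32.add      : [-17, -2, -37]
i32.div_s    : [-17, 0]
i32.add      : [-17]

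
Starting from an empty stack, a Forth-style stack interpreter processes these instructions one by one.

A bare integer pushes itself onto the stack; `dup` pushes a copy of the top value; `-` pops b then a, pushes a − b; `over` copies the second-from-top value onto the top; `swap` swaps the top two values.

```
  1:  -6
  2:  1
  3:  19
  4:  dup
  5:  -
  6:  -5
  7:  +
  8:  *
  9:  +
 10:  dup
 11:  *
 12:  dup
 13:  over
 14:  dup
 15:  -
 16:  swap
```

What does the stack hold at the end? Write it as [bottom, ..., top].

-6   -> [-6]
1    -> [-6, 1]
19   -> [-6, 1, 19]
dup  -> [-6, 1, 19, 19]
-    -> [-6, 1, 0]
-5   -> [-6, 1, 0, -5]
+    -> [-6, 1, -5]
*    -> [-6, -5]
+    -> [-11]
dup  -> [-11, -11]
*    -> [121]
dup  -> [121, 121]
over -> [121, 121, 121]
dup  -> [121, 121, 121, 121]
-    -> [121, 121, 0]
swap -> [121, 0, 121]

[121, 0, 121]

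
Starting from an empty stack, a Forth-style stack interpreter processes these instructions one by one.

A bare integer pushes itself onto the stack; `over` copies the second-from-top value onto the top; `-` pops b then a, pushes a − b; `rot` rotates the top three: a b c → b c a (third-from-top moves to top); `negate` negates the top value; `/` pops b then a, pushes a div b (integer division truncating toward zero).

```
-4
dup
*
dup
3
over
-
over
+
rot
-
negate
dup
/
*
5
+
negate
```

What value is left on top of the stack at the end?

-21

-4     : -4
dup    : -4 -4
*      : 16
dup    : 16 16
3      : 16 16 3
over   : 16 16 3 16
-      : 16 16 -13
over   : 16 16 -13 16
+      : 16 16 3
rot    : 16 3 16
-      : 16 -13
negate : 16 13
dup    : 16 13 13
/      : 16 1
*      : 16
5      : 16 5
+      : 21
negate : -21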